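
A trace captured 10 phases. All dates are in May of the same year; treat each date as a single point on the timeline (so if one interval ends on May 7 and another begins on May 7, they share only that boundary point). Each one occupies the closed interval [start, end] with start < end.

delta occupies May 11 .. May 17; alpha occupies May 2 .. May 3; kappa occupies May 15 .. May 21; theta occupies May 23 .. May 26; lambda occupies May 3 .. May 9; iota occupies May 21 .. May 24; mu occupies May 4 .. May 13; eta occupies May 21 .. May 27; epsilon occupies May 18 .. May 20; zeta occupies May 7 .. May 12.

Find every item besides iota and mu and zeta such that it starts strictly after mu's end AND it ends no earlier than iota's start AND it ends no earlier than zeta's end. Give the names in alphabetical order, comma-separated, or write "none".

eta, kappa, theta

Conditions: its start is strictly after mu's end (X.start > May 13) AND its end is no earlier than iota's start (X.end >= May 21) AND its end is no earlier than zeta's end (X.end >= May 12).
alpha: start May 2 > May 13? ✗; end May 3 >= May 21? ✗; end May 3 >= May 12? ✗ → no.
delta: start May 11 > May 13? ✗; end May 17 >= May 21? ✗; end May 17 >= May 12? ✓ → no.
epsilon: start May 18 > May 13? ✓; end May 20 >= May 21? ✗; end May 20 >= May 12? ✓ → no.
eta: start May 21 > May 13? ✓; end May 27 >= May 21? ✓; end May 27 >= May 12? ✓ → yes.
kappa: start May 15 > May 13? ✓; end May 21 >= May 21? ✓; end May 21 >= May 12? ✓ → yes.
lambda: start May 3 > May 13? ✗; end May 9 >= May 21? ✗; end May 9 >= May 12? ✗ → no.
theta: start May 23 > May 13? ✓; end May 26 >= May 21? ✓; end May 26 >= May 12? ✓ → yes.
Result: eta, kappa, theta.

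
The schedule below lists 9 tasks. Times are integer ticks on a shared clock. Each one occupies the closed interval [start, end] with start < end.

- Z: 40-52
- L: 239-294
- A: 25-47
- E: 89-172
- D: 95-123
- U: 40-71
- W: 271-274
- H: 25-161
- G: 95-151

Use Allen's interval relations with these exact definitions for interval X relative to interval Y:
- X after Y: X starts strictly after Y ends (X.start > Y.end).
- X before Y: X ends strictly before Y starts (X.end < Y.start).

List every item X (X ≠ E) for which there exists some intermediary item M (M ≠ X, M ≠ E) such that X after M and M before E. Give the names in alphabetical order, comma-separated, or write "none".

Target E = [89, 172].
Intermediaries M with M before E: A, U, Z.
Via A — items with X after A: D, G, L, W.
Via U — items with X after U: D, G, L, W.
Via Z — items with X after Z: D, G, L, W.
Union: D, G, L, W.

D, G, L, W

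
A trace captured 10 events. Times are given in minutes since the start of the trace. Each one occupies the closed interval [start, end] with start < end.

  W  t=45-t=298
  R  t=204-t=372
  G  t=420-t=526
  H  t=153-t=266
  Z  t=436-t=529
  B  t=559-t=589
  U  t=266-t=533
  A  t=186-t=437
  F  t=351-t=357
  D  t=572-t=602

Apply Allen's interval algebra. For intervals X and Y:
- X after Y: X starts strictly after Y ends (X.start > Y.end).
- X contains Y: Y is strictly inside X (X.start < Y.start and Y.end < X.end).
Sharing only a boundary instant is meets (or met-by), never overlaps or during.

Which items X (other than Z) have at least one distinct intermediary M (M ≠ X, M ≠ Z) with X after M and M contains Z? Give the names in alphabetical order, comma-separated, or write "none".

B, D

Target Z = [t=436, t=529].
Intermediaries M with M contains Z: U.
Via U — items with X after U: B, D.
Union: B, D.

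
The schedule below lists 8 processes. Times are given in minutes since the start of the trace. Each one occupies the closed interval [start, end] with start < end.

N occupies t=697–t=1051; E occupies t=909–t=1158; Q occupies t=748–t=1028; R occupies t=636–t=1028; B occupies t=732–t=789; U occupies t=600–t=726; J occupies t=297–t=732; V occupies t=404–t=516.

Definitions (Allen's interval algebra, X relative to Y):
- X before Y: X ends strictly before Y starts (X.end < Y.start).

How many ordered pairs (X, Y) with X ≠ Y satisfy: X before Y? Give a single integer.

Checking all 56 ordered pairs for relation 'before'; matching pairs in alphabetical order:
(B, E): B before E ✓
(J, E): J before E ✓
(J, Q): J before Q ✓
(U, B): U before B ✓
(U, E): U before E ✓
(U, Q): U before Q ✓
(V, B): V before B ✓
(V, E): V before E ✓
(V, N): V before N ✓
(V, Q): V before Q ✓
(V, R): V before R ✓
(V, U): V before U ✓
Count: 12.

12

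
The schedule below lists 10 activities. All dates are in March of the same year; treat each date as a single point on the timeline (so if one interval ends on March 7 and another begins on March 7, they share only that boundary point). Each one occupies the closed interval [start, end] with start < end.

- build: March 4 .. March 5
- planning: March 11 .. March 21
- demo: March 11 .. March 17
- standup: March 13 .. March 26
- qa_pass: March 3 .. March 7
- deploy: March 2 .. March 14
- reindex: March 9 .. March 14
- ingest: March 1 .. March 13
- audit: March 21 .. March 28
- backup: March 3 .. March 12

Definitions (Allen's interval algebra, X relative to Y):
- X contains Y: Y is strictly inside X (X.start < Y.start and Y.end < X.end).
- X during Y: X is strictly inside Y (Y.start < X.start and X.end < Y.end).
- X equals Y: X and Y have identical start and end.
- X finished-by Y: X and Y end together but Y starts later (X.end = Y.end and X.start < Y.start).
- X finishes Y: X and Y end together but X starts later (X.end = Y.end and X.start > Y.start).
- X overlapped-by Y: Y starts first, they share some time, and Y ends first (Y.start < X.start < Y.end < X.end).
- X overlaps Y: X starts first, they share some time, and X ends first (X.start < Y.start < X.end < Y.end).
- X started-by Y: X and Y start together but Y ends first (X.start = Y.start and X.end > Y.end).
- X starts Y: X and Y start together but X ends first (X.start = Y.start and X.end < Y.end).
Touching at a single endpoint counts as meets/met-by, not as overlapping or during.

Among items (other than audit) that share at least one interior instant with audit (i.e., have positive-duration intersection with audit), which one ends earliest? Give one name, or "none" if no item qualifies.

Target audit = [March 21, March 28].
backup [March 3, March 12] → before → excluded.
build [March 4, March 5] → before → excluded.
demo [March 11, March 17] → before → excluded.
deploy [March 2, March 14] → before → excluded.
ingest [March 1, March 13] → before → excluded.
planning [March 11, March 21] → meets → excluded.
qa_pass [March 3, March 7] → before → excluded.
reindex [March 9, March 14] → before → excluded.
standup [March 13, March 26] → overlaps → candidate.
Among candidates, earliest end is March 26 → standup.

standup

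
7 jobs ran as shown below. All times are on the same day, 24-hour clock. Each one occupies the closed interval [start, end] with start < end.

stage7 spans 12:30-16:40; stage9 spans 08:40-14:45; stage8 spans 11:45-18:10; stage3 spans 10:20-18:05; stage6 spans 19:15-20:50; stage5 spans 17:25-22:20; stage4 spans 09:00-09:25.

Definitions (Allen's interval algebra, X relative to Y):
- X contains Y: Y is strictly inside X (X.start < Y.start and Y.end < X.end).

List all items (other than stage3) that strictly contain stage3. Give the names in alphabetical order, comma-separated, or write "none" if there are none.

none

Target stage3 = [10:20, 18:05].
stage4 [09:00, 09:25] → before → no.
stage5 [17:25, 22:20] → overlapped-by → no.
stage6 [19:15, 20:50] → after → no.
stage7 [12:30, 16:40] → during → no.
stage8 [11:45, 18:10] → overlapped-by → no.
stage9 [08:40, 14:45] → overlaps → no.
Result: none.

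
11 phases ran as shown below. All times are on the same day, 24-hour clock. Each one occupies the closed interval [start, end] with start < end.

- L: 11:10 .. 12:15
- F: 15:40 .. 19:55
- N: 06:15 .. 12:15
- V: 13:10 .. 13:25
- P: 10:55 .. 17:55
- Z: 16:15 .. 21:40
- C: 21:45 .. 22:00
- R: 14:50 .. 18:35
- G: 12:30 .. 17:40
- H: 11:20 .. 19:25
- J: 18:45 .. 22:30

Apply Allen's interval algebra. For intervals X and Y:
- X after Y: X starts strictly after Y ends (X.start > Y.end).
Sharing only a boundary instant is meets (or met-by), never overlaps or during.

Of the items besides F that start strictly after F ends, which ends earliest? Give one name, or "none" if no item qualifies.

Target F = [15:40, 19:55].
C [21:45, 22:00] → after → candidate.
G [12:30, 17:40] → overlaps → excluded.
H [11:20, 19:25] → overlaps → excluded.
J [18:45, 22:30] → overlapped-by → excluded.
L [11:10, 12:15] → before → excluded.
N [06:15, 12:15] → before → excluded.
P [10:55, 17:55] → overlaps → excluded.
R [14:50, 18:35] → overlaps → excluded.
V [13:10, 13:25] → before → excluded.
Z [16:15, 21:40] → overlapped-by → excluded.
Among candidates, earliest end is 22:00 → C.

C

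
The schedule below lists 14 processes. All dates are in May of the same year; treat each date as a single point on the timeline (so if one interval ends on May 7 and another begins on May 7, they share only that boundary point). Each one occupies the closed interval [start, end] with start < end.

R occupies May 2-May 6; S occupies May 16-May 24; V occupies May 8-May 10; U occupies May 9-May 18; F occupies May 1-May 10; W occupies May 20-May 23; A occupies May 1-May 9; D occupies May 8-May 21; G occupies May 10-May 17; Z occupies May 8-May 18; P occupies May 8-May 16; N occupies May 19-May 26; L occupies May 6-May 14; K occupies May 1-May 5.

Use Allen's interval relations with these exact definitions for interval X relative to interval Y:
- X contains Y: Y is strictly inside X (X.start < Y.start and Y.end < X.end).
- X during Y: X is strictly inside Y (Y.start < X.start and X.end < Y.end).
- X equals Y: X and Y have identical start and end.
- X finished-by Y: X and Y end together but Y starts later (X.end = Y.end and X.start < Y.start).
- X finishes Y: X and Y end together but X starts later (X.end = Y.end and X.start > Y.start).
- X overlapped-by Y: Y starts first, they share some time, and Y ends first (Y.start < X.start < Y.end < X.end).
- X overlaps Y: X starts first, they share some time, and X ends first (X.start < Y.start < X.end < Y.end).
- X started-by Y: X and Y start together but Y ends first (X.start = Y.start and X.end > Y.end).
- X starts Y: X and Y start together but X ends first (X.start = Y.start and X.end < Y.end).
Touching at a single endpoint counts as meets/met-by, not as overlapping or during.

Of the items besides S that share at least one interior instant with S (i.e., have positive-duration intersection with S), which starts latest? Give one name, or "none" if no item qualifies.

W

Target S = [May 16, May 24].
A [May 1, May 9] → before → excluded.
D [May 8, May 21] → overlaps → candidate.
F [May 1, May 10] → before → excluded.
G [May 10, May 17] → overlaps → candidate.
K [May 1, May 5] → before → excluded.
L [May 6, May 14] → before → excluded.
N [May 19, May 26] → overlapped-by → candidate.
P [May 8, May 16] → meets → excluded.
R [May 2, May 6] → before → excluded.
U [May 9, May 18] → overlaps → candidate.
V [May 8, May 10] → before → excluded.
W [May 20, May 23] → during → candidate.
Z [May 8, May 18] → overlaps → candidate.
Among candidates, latest start is May 20 → W.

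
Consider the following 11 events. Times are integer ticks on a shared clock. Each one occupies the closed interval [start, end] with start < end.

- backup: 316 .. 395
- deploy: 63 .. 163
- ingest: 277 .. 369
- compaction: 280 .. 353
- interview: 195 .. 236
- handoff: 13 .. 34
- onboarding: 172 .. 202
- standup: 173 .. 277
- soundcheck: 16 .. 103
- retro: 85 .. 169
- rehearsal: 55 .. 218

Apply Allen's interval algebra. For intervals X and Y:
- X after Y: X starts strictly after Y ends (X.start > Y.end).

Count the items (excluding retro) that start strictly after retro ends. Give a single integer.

6

Target retro = [85, 169].
backup [316, 395] → after → counts.
compaction [280, 353] → after → counts.
deploy [63, 163] → overlaps → no.
handoff [13, 34] → before → no.
ingest [277, 369] → after → counts.
interview [195, 236] → after → counts.
onboarding [172, 202] → after → counts.
rehearsal [55, 218] → contains → no.
soundcheck [16, 103] → overlaps → no.
standup [173, 277] → after → counts.
Total: 6.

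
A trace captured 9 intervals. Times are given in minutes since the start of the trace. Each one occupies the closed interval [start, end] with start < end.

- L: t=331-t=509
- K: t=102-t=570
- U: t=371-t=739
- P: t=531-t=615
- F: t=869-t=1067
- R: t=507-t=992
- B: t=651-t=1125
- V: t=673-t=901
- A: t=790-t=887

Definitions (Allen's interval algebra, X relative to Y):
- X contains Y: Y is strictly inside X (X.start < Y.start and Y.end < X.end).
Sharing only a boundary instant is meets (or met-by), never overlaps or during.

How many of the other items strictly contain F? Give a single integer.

1

Target F = [t=869, t=1067].
A [t=790, t=887] → overlaps → no.
B [t=651, t=1125] → contains → counts.
K [t=102, t=570] → before → no.
L [t=331, t=509] → before → no.
P [t=531, t=615] → before → no.
R [t=507, t=992] → overlaps → no.
U [t=371, t=739] → before → no.
V [t=673, t=901] → overlaps → no.
Total: 1.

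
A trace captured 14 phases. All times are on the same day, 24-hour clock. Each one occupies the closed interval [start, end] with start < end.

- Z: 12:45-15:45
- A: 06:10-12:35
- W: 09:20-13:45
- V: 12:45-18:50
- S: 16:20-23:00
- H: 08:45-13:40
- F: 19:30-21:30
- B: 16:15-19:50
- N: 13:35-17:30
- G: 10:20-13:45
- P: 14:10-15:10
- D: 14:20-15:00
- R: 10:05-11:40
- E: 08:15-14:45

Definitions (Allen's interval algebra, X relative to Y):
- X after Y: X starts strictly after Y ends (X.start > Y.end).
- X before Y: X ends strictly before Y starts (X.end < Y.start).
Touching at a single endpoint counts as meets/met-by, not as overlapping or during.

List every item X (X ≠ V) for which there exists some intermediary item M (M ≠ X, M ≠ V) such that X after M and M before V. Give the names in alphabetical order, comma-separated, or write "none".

B, D, F, N, P, S, Z

Target V = [12:45, 18:50].
Intermediaries M with M before V: A, R.
Via A — items with X after A: B, D, F, N, P, S, Z.
Via R — items with X after R: B, D, F, N, P, S, Z.
Union: B, D, F, N, P, S, Z.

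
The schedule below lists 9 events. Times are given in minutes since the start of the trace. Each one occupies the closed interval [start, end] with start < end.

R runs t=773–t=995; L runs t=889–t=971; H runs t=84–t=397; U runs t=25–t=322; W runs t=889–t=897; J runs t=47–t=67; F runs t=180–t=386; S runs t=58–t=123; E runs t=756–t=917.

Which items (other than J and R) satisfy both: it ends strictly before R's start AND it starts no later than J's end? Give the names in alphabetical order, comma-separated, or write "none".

S, U

Conditions: its end is strictly before R's start (X.end < t=773) AND its start is no later than J's end (X.start <= t=67).
E: end t=917 < t=773? ✗; start t=756 <= t=67? ✗ → no.
F: end t=386 < t=773? ✓; start t=180 <= t=67? ✗ → no.
H: end t=397 < t=773? ✓; start t=84 <= t=67? ✗ → no.
L: end t=971 < t=773? ✗; start t=889 <= t=67? ✗ → no.
S: end t=123 < t=773? ✓; start t=58 <= t=67? ✓ → yes.
U: end t=322 < t=773? ✓; start t=25 <= t=67? ✓ → yes.
W: end t=897 < t=773? ✗; start t=889 <= t=67? ✗ → no.
Result: S, U.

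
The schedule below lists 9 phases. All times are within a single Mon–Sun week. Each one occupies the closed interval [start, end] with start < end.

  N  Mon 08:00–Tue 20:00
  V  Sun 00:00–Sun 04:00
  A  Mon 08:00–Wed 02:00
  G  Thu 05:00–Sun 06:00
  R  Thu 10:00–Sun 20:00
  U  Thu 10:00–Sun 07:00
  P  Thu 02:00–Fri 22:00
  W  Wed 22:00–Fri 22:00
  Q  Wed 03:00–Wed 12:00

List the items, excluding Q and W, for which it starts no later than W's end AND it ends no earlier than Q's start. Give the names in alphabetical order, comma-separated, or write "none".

G, P, R, U

Conditions: its start is no later than W's end (X.start <= Fri 22:00) AND its end is no earlier than Q's start (X.end >= Wed 03:00).
A: start Mon 08:00 <= Fri 22:00? ✓; end Wed 02:00 >= Wed 03:00? ✗ → no.
G: start Thu 05:00 <= Fri 22:00? ✓; end Sun 06:00 >= Wed 03:00? ✓ → yes.
N: start Mon 08:00 <= Fri 22:00? ✓; end Tue 20:00 >= Wed 03:00? ✗ → no.
P: start Thu 02:00 <= Fri 22:00? ✓; end Fri 22:00 >= Wed 03:00? ✓ → yes.
R: start Thu 10:00 <= Fri 22:00? ✓; end Sun 20:00 >= Wed 03:00? ✓ → yes.
U: start Thu 10:00 <= Fri 22:00? ✓; end Sun 07:00 >= Wed 03:00? ✓ → yes.
V: start Sun 00:00 <= Fri 22:00? ✗; end Sun 04:00 >= Wed 03:00? ✓ → no.
Result: G, P, R, U.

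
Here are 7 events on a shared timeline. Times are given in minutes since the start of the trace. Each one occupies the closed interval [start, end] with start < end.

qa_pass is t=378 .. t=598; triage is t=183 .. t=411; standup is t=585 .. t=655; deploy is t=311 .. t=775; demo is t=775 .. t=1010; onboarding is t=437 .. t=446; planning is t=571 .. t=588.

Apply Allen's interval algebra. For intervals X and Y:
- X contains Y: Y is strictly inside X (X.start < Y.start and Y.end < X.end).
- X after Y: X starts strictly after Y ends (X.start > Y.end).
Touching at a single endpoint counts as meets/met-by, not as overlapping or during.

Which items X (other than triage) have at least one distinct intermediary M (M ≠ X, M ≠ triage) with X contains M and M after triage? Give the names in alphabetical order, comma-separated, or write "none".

deploy, qa_pass

Target triage = [t=183, t=411].
Intermediaries M with M after triage: demo, onboarding, planning, standup.
Via demo — items with X contains demo: none.
Via onboarding — items with X contains onboarding: deploy, qa_pass.
Via planning — items with X contains planning: deploy, qa_pass.
Via standup — items with X contains standup: deploy.
Union: deploy, qa_pass.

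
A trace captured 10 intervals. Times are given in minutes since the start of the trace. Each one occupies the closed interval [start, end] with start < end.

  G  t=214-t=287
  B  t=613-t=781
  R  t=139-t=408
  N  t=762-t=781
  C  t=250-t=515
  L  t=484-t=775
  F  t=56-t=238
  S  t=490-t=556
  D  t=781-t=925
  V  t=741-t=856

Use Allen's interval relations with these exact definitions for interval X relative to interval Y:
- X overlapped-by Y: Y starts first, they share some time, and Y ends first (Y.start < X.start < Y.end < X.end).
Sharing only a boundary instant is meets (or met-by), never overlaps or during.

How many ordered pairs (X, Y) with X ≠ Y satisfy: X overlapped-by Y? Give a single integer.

11

Checking all 90 ordered pairs for relation 'overlapped-by'; matching pairs in alphabetical order:
(B, L): B overlapped-by L ✓
(C, G): C overlapped-by G ✓
(C, R): C overlapped-by R ✓
(D, V): D overlapped-by V ✓
(G, F): G overlapped-by F ✓
(L, C): L overlapped-by C ✓
(N, L): N overlapped-by L ✓
(R, F): R overlapped-by F ✓
(S, C): S overlapped-by C ✓
(V, B): V overlapped-by B ✓
(V, L): V overlapped-by L ✓
Count: 11.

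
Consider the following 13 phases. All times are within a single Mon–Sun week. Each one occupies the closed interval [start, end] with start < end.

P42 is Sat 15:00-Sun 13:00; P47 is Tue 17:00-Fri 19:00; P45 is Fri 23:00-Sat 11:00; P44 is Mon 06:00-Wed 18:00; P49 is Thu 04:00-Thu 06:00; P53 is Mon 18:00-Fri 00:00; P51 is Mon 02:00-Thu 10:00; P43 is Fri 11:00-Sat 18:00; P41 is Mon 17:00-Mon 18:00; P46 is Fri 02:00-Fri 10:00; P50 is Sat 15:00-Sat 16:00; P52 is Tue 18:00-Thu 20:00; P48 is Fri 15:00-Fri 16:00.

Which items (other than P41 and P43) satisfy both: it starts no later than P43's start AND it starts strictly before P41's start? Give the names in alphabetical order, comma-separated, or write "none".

P44, P51

Conditions: its start is no later than P43's start (X.start <= Fri 11:00) AND its start is strictly before P41's start (X.start < Mon 17:00).
P42: start Sat 15:00 <= Fri 11:00? ✗; start Sat 15:00 < Mon 17:00? ✗ → no.
P44: start Mon 06:00 <= Fri 11:00? ✓; start Mon 06:00 < Mon 17:00? ✓ → yes.
P45: start Fri 23:00 <= Fri 11:00? ✗; start Fri 23:00 < Mon 17:00? ✗ → no.
P46: start Fri 02:00 <= Fri 11:00? ✓; start Fri 02:00 < Mon 17:00? ✗ → no.
P47: start Tue 17:00 <= Fri 11:00? ✓; start Tue 17:00 < Mon 17:00? ✗ → no.
P48: start Fri 15:00 <= Fri 11:00? ✗; start Fri 15:00 < Mon 17:00? ✗ → no.
P49: start Thu 04:00 <= Fri 11:00? ✓; start Thu 04:00 < Mon 17:00? ✗ → no.
P50: start Sat 15:00 <= Fri 11:00? ✗; start Sat 15:00 < Mon 17:00? ✗ → no.
P51: start Mon 02:00 <= Fri 11:00? ✓; start Mon 02:00 < Mon 17:00? ✓ → yes.
P52: start Tue 18:00 <= Fri 11:00? ✓; start Tue 18:00 < Mon 17:00? ✗ → no.
P53: start Mon 18:00 <= Fri 11:00? ✓; start Mon 18:00 < Mon 17:00? ✗ → no.
Result: P44, P51.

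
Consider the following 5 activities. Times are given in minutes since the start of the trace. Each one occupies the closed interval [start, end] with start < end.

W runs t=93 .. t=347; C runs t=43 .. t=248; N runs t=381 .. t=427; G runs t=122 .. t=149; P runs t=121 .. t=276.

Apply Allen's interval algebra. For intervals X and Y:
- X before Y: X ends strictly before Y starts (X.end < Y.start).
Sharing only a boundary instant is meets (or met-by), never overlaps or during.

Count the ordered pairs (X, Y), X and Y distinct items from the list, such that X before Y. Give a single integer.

Checking all 20 ordered pairs for relation 'before'; matching pairs in alphabetical order:
(C, N): C before N ✓
(G, N): G before N ✓
(P, N): P before N ✓
(W, N): W before N ✓
Count: 4.

4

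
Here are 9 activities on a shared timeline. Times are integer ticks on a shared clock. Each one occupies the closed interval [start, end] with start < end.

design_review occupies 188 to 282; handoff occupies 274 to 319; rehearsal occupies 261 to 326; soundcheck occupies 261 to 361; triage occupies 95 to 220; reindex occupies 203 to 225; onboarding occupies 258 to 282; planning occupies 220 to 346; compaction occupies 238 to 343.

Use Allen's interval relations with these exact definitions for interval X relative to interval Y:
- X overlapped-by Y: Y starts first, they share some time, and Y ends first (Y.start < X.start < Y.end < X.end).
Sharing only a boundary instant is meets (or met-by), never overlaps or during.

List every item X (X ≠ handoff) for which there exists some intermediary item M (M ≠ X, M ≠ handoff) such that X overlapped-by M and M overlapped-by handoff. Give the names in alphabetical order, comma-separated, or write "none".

Target handoff = [274, 319].
Intermediaries M with M overlapped-by handoff: none.
Union: none.

none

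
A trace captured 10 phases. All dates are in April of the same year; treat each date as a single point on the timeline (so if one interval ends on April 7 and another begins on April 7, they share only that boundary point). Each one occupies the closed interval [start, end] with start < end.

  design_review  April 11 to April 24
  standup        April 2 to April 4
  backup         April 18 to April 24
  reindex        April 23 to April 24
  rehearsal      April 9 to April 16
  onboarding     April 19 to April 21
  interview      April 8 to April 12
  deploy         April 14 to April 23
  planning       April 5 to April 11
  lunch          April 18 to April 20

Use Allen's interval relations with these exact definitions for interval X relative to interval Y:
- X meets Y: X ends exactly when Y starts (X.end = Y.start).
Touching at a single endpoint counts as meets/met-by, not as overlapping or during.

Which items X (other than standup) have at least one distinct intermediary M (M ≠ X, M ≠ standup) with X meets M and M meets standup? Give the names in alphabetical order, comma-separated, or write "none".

Target standup = [April 2, April 4].
Intermediaries M with M meets standup: none.
Union: none.

none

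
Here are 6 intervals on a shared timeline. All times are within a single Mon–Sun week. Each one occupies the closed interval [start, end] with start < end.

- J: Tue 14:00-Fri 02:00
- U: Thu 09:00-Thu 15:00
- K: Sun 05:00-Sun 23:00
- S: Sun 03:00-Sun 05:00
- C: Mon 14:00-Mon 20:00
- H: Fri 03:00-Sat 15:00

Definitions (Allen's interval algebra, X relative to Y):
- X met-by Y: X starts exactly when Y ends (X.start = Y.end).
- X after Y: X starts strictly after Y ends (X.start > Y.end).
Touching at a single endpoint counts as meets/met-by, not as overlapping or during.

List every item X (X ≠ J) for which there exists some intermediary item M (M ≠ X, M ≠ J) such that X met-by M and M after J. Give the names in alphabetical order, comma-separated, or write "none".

K

Target J = [Tue 14:00, Fri 02:00].
Intermediaries M with M after J: H, K, S.
Via H — items with X met-by H: none.
Via K — items with X met-by K: none.
Via S — items with X met-by S: K.
Union: K.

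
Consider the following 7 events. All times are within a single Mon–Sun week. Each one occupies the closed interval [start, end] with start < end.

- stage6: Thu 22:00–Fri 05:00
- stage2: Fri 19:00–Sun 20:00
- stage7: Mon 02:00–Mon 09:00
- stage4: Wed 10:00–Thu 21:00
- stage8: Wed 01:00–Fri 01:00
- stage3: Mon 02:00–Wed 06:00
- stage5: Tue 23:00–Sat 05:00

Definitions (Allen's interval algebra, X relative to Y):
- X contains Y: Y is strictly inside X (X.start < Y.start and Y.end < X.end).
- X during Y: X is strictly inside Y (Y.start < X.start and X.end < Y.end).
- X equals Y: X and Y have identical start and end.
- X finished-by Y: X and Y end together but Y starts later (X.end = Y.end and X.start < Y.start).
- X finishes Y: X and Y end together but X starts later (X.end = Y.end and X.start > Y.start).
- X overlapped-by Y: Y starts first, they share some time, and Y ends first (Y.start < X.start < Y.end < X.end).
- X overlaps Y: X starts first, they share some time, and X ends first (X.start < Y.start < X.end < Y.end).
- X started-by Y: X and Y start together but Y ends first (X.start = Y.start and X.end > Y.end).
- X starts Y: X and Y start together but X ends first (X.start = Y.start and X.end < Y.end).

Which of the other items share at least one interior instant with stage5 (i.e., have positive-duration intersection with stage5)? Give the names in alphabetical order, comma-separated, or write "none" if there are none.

Target stage5 = [Tue 23:00, Sat 05:00].
stage2 [Fri 19:00, Sun 20:00] → overlapped-by → yes.
stage3 [Mon 02:00, Wed 06:00] → overlaps → yes.
stage4 [Wed 10:00, Thu 21:00] → during → yes.
stage6 [Thu 22:00, Fri 05:00] → during → yes.
stage7 [Mon 02:00, Mon 09:00] → before → no.
stage8 [Wed 01:00, Fri 01:00] → during → yes.
Result: stage2, stage3, stage4, stage6, stage8.

stage2, stage3, stage4, stage6, stage8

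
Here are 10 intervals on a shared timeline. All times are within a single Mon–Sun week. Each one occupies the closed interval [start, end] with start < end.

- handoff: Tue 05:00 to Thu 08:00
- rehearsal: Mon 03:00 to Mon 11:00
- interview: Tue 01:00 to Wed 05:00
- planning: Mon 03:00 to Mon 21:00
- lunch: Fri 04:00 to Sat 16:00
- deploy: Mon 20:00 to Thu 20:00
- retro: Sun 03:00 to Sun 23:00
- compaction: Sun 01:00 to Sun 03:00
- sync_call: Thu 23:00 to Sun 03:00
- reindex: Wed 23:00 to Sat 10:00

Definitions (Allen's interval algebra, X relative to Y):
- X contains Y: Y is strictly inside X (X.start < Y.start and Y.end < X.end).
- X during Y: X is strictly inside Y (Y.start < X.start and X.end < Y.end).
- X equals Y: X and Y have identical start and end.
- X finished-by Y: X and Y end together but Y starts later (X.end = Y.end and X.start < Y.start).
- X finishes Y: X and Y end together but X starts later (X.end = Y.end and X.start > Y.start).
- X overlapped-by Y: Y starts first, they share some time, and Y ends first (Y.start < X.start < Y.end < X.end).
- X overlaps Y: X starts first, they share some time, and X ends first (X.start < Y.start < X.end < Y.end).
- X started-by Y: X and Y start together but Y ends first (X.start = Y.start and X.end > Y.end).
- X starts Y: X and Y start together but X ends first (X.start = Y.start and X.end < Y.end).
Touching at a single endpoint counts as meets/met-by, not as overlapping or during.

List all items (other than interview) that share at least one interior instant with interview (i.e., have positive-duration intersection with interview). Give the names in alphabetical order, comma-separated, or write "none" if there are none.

Target interview = [Tue 01:00, Wed 05:00].
compaction [Sun 01:00, Sun 03:00] → after → no.
deploy [Mon 20:00, Thu 20:00] → contains → yes.
handoff [Tue 05:00, Thu 08:00] → overlapped-by → yes.
lunch [Fri 04:00, Sat 16:00] → after → no.
planning [Mon 03:00, Mon 21:00] → before → no.
rehearsal [Mon 03:00, Mon 11:00] → before → no.
reindex [Wed 23:00, Sat 10:00] → after → no.
retro [Sun 03:00, Sun 23:00] → after → no.
sync_call [Thu 23:00, Sun 03:00] → after → no.
Result: deploy, handoff.

deploy, handoff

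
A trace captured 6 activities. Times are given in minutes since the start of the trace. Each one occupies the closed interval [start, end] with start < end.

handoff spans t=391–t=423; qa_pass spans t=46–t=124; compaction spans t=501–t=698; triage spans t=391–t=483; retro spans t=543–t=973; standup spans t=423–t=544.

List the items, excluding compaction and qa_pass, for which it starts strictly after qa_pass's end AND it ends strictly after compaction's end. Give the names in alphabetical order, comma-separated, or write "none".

retro

Conditions: its start is strictly after qa_pass's end (X.start > t=124) AND its end is strictly after compaction's end (X.end > t=698).
handoff: start t=391 > t=124? ✓; end t=423 > t=698? ✗ → no.
retro: start t=543 > t=124? ✓; end t=973 > t=698? ✓ → yes.
standup: start t=423 > t=124? ✓; end t=544 > t=698? ✗ → no.
triage: start t=391 > t=124? ✓; end t=483 > t=698? ✗ → no.
Result: retro.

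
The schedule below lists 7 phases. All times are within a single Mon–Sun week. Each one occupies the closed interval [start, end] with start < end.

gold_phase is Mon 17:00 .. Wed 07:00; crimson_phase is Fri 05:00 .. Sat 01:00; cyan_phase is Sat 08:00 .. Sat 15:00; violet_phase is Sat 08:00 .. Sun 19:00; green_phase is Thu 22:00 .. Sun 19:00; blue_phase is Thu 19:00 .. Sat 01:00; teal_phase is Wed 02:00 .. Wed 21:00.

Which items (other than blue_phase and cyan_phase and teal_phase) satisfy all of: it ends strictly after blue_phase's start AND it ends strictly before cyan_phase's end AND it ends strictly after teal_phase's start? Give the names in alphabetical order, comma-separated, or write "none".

crimson_phase

Conditions: its end is strictly after blue_phase's start (X.end > Thu 19:00) AND its end is strictly before cyan_phase's end (X.end < Sat 15:00) AND its end is strictly after teal_phase's start (X.end > Wed 02:00).
crimson_phase: end Sat 01:00 > Thu 19:00? ✓; end Sat 01:00 < Sat 15:00? ✓; end Sat 01:00 > Wed 02:00? ✓ → yes.
gold_phase: end Wed 07:00 > Thu 19:00? ✗; end Wed 07:00 < Sat 15:00? ✓; end Wed 07:00 > Wed 02:00? ✓ → no.
green_phase: end Sun 19:00 > Thu 19:00? ✓; end Sun 19:00 < Sat 15:00? ✗; end Sun 19:00 > Wed 02:00? ✓ → no.
violet_phase: end Sun 19:00 > Thu 19:00? ✓; end Sun 19:00 < Sat 15:00? ✗; end Sun 19:00 > Wed 02:00? ✓ → no.
Result: crimson_phase.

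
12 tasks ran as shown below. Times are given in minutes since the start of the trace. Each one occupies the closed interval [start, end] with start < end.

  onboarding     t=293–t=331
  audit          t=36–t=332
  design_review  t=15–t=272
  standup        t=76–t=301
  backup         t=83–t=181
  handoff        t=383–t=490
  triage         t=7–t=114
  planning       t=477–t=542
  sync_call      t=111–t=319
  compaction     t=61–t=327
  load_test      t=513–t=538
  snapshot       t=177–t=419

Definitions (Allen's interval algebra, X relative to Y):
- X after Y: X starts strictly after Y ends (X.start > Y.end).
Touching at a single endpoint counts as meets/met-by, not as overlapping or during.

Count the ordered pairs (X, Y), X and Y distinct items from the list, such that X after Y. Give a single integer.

Checking all 132 ordered pairs for relation 'after'; matching pairs in alphabetical order:
(handoff, audit): handoff after audit ✓
(handoff, backup): handoff after backup ✓
(handoff, compaction): handoff after compaction ✓
(handoff, design_review): handoff after design_review ✓
(handoff, onboarding): handoff after onboarding ✓
(handoff, standup): handoff after standup ✓
(handoff, sync_call): handoff after sync_call ✓
(handoff, triage): handoff after triage ✓
(load_test, audit): load_test after audit ✓
(load_test, backup): load_test after backup ✓
(load_test, compaction): load_test after compaction ✓
(load_test, design_review): load_test after design_review ✓
(load_test, handoff): load_test after handoff ✓
(load_test, onboarding): load_test after onboarding ✓
(load_test, snapshot): load_test after snapshot ✓
(load_test, standup): load_test after standup ✓
(load_test, sync_call): load_test after sync_call ✓
(load_test, triage): load_test after triage ✓
(onboarding, backup): onboarding after backup ✓
(onboarding, design_review): onboarding after design_review ✓
(onboarding, triage): onboarding after triage ✓
(planning, audit): planning after audit ✓
(planning, backup): planning after backup ✓
(planning, compaction): planning after compaction ✓
... plus 7 further pairs not listed.
Count: 31.

31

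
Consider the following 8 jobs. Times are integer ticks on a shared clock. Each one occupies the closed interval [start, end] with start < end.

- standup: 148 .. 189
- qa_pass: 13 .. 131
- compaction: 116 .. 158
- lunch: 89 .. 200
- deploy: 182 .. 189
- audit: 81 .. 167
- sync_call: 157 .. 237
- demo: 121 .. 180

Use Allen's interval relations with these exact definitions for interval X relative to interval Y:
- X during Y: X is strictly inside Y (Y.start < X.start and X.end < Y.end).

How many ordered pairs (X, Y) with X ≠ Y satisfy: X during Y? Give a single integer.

6

Checking all 56 ordered pairs for relation 'during'; matching pairs in alphabetical order:
(compaction, audit): compaction during audit ✓
(compaction, lunch): compaction during lunch ✓
(demo, lunch): demo during lunch ✓
(deploy, lunch): deploy during lunch ✓
(deploy, sync_call): deploy during sync_call ✓
(standup, lunch): standup during lunch ✓
Count: 6.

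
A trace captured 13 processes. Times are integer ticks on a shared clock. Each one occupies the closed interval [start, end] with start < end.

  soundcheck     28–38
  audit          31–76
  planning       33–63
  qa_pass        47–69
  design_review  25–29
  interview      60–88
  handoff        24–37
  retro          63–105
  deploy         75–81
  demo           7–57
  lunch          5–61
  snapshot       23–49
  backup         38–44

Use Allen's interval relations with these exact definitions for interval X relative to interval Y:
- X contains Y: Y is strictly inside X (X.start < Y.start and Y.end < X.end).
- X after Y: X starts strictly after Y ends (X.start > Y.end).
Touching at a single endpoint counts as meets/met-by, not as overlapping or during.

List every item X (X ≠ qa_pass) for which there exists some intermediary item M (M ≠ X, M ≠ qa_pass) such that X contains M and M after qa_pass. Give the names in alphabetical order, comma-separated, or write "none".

interview, retro

Target qa_pass = [47, 69].
Intermediaries M with M after qa_pass: deploy.
Via deploy — items with X contains deploy: interview, retro.
Union: interview, retro.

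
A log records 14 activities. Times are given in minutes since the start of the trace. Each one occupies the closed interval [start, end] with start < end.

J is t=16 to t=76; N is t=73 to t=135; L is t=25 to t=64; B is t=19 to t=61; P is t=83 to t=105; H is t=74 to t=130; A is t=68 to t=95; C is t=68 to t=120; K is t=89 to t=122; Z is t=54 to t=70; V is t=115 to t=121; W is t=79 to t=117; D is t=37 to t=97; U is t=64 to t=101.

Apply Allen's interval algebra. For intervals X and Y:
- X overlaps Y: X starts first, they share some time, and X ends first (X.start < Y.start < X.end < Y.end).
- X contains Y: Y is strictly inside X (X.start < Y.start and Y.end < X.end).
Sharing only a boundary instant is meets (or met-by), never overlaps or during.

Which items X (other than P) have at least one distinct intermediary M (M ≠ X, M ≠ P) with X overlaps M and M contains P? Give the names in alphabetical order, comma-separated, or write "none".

Target P = [t=83, t=105].
Intermediaries M with M contains P: C, H, N, W.
Via C — items with X overlaps C: D, J, U, Z.
Via H — items with X overlaps H: A, C, D, J, U.
Via N — items with X overlaps N: A, C, D, J, U.
Via W — items with X overlaps W: A, D, U.
Union: A, C, D, J, U, Z.

A, C, D, J, U, Z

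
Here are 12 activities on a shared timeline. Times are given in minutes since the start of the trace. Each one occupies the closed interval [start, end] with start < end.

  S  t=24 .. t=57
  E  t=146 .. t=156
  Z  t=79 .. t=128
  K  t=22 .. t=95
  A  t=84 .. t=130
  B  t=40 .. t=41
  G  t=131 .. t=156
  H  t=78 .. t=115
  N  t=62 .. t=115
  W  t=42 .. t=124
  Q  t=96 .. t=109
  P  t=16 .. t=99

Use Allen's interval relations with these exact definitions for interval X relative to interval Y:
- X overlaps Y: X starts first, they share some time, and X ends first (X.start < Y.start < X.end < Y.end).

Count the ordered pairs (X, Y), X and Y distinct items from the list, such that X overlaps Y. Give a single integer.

Checking all 132 ordered pairs for relation 'overlaps'; matching pairs in alphabetical order:
(H, A): H overlaps A ✓
(H, Z): H overlaps Z ✓
(K, A): K overlaps A ✓
(K, H): K overlaps H ✓
(K, N): K overlaps N ✓
(K, W): K overlaps W ✓
(K, Z): K overlaps Z ✓
(N, A): N overlaps A ✓
(N, Z): N overlaps Z ✓
(P, A): P overlaps A ✓
(P, H): P overlaps H ✓
(P, N): P overlaps N ✓
(P, Q): P overlaps Q ✓
(P, W): P overlaps W ✓
(P, Z): P overlaps Z ✓
(S, W): S overlaps W ✓
(W, A): W overlaps A ✓
(W, Z): W overlaps Z ✓
(Z, A): Z overlaps A ✓
Count: 19.

19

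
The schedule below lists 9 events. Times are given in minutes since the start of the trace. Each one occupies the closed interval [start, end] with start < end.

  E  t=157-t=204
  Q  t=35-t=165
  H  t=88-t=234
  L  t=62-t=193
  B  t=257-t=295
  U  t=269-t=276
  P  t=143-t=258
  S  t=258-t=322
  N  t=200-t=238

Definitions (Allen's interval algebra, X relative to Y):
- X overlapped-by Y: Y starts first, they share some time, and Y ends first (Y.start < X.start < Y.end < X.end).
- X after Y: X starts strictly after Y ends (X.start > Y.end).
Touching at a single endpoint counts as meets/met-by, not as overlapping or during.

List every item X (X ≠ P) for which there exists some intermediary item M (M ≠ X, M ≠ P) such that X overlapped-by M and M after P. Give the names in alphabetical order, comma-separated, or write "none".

Target P = [t=143, t=258].
Intermediaries M with M after P: U.
Via U — items with X overlapped-by U: none.
Union: none.

none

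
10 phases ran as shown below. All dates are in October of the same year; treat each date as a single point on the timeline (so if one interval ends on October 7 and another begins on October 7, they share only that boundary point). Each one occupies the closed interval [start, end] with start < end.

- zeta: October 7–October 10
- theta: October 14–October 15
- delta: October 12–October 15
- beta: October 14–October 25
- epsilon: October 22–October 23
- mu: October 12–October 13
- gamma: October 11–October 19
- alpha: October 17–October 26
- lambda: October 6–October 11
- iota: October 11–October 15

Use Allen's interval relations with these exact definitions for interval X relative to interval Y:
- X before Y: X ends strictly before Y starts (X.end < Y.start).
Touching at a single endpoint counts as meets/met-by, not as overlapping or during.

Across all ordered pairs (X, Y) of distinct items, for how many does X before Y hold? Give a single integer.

Checking all 90 ordered pairs for relation 'before'; matching pairs in alphabetical order:
(delta, alpha): delta before alpha ✓
(delta, epsilon): delta before epsilon ✓
(gamma, epsilon): gamma before epsilon ✓
(iota, alpha): iota before alpha ✓
(iota, epsilon): iota before epsilon ✓
(lambda, alpha): lambda before alpha ✓
(lambda, beta): lambda before beta ✓
(lambda, delta): lambda before delta ✓
(lambda, epsilon): lambda before epsilon ✓
(lambda, mu): lambda before mu ✓
(lambda, theta): lambda before theta ✓
(mu, alpha): mu before alpha ✓
(mu, beta): mu before beta ✓
(mu, epsilon): mu before epsilon ✓
(mu, theta): mu before theta ✓
(theta, alpha): theta before alpha ✓
(theta, epsilon): theta before epsilon ✓
(zeta, alpha): zeta before alpha ✓
(zeta, beta): zeta before beta ✓
(zeta, delta): zeta before delta ✓
(zeta, epsilon): zeta before epsilon ✓
(zeta, gamma): zeta before gamma ✓
(zeta, iota): zeta before iota ✓
(zeta, mu): zeta before mu ✓
... plus 1 further pairs not listed.
Count: 25.

25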